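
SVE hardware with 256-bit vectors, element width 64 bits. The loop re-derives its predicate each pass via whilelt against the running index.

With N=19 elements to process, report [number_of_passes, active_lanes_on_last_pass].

256-bit reg / 64-bit elem → 4 lanes
19 elements at 4/iter → 5 passes, remainder 3 on the last

[iterations, last_vl] = [5, 3]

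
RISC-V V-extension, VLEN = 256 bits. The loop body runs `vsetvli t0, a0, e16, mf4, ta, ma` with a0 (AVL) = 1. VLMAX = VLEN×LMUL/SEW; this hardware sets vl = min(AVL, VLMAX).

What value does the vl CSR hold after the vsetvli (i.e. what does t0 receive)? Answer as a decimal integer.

vl = 1

VLMAX = (256 × 1/4) / 16 = 4 lanes
vl ← min(1, 4) = 1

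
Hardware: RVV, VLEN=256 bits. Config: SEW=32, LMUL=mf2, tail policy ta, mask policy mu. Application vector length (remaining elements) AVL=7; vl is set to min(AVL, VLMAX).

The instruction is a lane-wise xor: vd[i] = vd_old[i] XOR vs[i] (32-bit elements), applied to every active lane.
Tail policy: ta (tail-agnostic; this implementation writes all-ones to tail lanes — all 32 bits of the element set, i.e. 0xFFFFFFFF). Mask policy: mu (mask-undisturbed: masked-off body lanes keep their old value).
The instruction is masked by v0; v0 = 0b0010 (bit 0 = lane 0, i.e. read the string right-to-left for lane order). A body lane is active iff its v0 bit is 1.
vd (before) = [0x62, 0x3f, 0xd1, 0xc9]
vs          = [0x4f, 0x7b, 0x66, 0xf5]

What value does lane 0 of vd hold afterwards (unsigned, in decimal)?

VLMAX = VLEN×LMUL/SEW = 256×1/2/32 = 4
vl = min(AVL, VLMAX) = min(7, 4) = 4
[0] mask-off/keep = 0x62
[1] xor(0x3f,0x7b) = 0x44
[2] mask-off/keep = 0xd1
[3] mask-off/keep = 0xc9

vd[0] = 98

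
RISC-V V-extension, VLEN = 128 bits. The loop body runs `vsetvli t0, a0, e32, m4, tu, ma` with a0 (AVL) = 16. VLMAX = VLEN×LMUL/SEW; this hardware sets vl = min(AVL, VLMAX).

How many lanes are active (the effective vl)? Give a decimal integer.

VLMAX = VLEN×LMUL/SEW = 128×4/32 = 16
vl = min(AVL, VLMAX) = min(16, 16) = 16

vl = 16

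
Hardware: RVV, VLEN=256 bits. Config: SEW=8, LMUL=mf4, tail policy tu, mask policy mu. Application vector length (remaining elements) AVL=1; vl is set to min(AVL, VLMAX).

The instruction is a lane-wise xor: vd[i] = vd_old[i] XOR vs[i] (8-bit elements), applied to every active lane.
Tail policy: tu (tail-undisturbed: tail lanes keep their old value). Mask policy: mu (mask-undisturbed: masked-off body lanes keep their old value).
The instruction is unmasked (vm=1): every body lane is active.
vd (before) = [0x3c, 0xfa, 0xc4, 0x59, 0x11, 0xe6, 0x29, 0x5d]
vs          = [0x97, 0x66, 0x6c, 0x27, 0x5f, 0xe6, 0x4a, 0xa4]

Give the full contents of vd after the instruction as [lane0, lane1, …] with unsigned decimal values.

VLMAX = VLEN×LMUL/SEW = 256×1/4/8 = 8
vl = min(AVL, VLMAX) = min(1, 8) = 1
[0] xor(0x3c,0x97) = 0xab
[1] tail/keep = 0xfa
[2] tail/keep = 0xc4
[3] tail/keep = 0x59
[4] tail/keep = 0x11
[5] tail/keep = 0xe6
[6] tail/keep = 0x29
[7] tail/keep = 0x5d

vd = [171, 250, 196, 89, 17, 230, 41, 93]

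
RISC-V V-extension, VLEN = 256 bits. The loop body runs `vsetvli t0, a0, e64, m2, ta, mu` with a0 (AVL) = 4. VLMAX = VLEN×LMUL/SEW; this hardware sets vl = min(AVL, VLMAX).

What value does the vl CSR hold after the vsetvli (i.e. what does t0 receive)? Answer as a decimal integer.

vl = 4

lanes per group: 256·2/64 = 8
AVL=4 ≤ VLMAX=8, so vl = 4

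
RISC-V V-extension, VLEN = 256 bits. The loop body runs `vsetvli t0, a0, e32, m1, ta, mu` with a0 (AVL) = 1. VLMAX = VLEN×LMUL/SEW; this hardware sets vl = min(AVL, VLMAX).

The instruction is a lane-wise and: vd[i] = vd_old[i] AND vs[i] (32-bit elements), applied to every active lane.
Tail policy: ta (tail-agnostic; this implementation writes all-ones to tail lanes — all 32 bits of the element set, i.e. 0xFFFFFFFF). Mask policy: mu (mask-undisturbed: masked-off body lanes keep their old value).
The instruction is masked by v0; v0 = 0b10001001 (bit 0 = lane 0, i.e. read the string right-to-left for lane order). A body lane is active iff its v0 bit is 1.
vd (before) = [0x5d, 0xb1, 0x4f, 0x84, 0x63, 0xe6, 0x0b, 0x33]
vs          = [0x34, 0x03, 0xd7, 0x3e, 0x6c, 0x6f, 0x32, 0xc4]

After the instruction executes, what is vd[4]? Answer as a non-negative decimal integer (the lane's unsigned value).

vd[4] = 4294967295

lanes per group: 256·1/32 = 8
AVL=1 ≤ VLMAX=8, so vl = 1
[0] and(0x5d,0x34) = 0x14
[1] tail/ones = 0xffffffff
[2] tail/ones = 0xffffffff
[3] tail/ones = 0xffffffff
[4] tail/ones = 0xffffffff
[5] tail/ones = 0xffffffff
[6] tail/ones = 0xffffffff
[7] tail/ones = 0xffffffff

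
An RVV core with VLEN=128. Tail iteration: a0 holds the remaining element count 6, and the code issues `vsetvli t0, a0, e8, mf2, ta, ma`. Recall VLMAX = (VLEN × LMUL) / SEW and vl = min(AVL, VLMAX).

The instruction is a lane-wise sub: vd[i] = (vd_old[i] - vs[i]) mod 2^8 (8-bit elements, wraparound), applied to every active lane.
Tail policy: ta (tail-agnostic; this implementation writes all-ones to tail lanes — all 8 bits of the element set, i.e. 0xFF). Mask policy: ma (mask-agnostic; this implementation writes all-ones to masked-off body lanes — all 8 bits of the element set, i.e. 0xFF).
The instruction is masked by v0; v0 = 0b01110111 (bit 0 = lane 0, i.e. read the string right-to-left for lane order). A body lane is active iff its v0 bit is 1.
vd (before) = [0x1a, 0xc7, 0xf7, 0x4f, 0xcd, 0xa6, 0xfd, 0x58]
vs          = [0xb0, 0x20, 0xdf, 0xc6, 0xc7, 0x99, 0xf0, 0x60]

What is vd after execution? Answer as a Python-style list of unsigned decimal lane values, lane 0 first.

vd = [106, 167, 24, 255, 6, 13, 255, 255]

lanes per group: 128·1/2/8 = 8
vl ← min(6, 8) = 6
  i=0: sub(0x1a,0xb0) → 106
  i=1: sub(0xc7,0x20) → 167
  i=2: sub(0xf7,0xdf) → 24
  i=3: mask-off/ones → 255
  i=4: sub(0xcd,0xc7) → 6
  i=5: sub(0xa6,0x99) → 13
  i=6: tail/ones → 255
  i=7: tail/ones → 255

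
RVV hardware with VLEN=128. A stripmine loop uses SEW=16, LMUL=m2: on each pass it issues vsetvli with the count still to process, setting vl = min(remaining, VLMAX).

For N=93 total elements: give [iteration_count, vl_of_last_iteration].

lanes per group: 128·2/16 = 16
iterations = ceil(93/16) = 6; final-pass vl = 13

[iterations, last_vl] = [6, 13]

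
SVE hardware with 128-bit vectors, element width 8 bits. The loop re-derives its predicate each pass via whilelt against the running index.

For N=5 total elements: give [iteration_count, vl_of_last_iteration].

[iterations, last_vl] = [1, 5]

register lanes = 128/8 = 16
5 elements at 16/iter → 1 passes, remainder 5 on the last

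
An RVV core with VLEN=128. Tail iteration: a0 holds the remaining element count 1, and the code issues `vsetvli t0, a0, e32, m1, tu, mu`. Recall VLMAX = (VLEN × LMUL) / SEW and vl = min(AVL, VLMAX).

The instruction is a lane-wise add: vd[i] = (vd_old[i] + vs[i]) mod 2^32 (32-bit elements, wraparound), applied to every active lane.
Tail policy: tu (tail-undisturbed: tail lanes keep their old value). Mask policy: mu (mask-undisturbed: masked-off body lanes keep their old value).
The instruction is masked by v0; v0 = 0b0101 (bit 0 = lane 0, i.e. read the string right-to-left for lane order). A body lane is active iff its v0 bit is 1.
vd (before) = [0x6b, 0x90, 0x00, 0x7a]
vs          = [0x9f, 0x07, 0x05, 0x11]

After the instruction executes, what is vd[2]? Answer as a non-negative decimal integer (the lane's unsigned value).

VLMAX = (128 × 1) / 32 = 4 lanes
AVL=1 ≤ VLMAX=4, so vl = 1
[0] add(0x6b,0x9f) = 0x10a
[1] tail/keep = 0x90
[2] tail/keep = 0x00
[3] tail/keep = 0x7a

vd[2] = 0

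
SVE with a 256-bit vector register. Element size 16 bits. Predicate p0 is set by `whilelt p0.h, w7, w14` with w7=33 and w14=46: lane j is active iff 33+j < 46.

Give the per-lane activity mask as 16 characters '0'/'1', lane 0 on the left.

256-bit reg / 16-bit elem → 16 lanes
whilelt: lane j active iff 33+j < 46 → j < 13 → 13 active
bits (lane 0 leftmost): 1111111111111000

predicate = 1111111111111000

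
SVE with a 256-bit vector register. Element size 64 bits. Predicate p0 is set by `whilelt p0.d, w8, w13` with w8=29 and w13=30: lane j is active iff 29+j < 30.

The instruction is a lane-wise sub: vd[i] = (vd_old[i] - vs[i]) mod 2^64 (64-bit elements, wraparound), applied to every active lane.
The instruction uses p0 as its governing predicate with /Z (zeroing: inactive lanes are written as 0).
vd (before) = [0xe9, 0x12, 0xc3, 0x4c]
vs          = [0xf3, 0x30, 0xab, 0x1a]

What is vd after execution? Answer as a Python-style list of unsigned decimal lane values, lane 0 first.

vd = [18446744073709551606, 0, 0, 0]

lane count: 256 div 64 = 4
active while 29+j < 30, i.e. j ∈ [0,1) capped at 4 ⇒ 1
[0] sub(0xe9,0xf3) = 0xfffffffffffffff6
[1] tail/zero = 0x00
[2] tail/zero = 0x00
[3] tail/zero = 0x00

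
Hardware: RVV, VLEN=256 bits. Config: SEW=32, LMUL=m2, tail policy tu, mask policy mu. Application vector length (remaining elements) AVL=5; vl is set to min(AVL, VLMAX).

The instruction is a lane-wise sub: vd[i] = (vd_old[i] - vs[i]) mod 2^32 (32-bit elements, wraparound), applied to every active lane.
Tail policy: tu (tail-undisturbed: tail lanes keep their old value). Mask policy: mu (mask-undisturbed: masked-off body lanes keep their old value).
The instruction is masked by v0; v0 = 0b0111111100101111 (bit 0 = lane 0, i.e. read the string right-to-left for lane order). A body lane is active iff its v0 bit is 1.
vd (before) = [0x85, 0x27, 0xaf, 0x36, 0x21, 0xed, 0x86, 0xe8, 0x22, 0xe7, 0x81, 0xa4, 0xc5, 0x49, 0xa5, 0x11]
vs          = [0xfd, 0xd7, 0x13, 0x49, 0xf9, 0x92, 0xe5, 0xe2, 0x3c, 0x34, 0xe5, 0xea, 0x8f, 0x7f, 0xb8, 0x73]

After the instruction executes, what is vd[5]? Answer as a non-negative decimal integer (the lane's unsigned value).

vd[5] = 237

VLMAX = VLEN×LMUL/SEW = 256×2/32 = 16
vl ← min(5, 16) = 5
vd[0] sub(0x85,0xfd) -> 0xffffff88
vd[1] sub(0x27,0xd7) -> 0xffffff50
vd[2] sub(0xaf,0x13) -> 0x9c
vd[3] sub(0x36,0x49) -> 0xffffffed
vd[4] mask-off/keep -> 0x21
vd[5] tail/keep -> 0xed
vd[6] tail/keep -> 0x86
vd[7] tail/keep -> 0xe8
vd[8] tail/keep -> 0x22
vd[9] tail/keep -> 0xe7
vd[10] tail/keep -> 0x81
vd[11] tail/keep -> 0xa4
vd[12] tail/keep -> 0xc5
vd[13] tail/keep -> 0x49
vd[14] tail/keep -> 0xa5
vd[15] tail/keep -> 0x11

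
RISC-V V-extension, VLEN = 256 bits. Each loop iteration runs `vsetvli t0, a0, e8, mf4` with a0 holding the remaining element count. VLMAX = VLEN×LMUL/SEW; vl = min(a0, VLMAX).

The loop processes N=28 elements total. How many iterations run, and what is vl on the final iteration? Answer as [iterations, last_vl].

[iterations, last_vl] = [4, 4]

lanes per group: 256·1/4/8 = 8
iterations = ceil(28/8) = 4; final-pass vl = 4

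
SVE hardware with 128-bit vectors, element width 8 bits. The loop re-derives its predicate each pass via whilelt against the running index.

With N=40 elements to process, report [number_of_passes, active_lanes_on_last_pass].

[iterations, last_vl] = [3, 8]

lane count: 128 div 8 = 16
40 elements at 16/iter → 3 passes, remainder 8 on the last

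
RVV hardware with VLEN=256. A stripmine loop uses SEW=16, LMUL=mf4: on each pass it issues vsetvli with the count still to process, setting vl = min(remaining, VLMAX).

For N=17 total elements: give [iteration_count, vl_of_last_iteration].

VLMAX = (256 × 1/4) / 16 = 4 lanes
17 elements at 4/iter → 5 passes, remainder 1 on the last

[iterations, last_vl] = [5, 1]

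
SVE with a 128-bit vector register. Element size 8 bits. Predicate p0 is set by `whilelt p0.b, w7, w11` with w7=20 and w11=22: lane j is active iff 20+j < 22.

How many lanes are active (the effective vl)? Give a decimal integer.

lane count: 128 div 8 = 16
active while 20+j < 22, i.e. j ∈ [0,2) capped at 16 ⇒ 2

vl = 2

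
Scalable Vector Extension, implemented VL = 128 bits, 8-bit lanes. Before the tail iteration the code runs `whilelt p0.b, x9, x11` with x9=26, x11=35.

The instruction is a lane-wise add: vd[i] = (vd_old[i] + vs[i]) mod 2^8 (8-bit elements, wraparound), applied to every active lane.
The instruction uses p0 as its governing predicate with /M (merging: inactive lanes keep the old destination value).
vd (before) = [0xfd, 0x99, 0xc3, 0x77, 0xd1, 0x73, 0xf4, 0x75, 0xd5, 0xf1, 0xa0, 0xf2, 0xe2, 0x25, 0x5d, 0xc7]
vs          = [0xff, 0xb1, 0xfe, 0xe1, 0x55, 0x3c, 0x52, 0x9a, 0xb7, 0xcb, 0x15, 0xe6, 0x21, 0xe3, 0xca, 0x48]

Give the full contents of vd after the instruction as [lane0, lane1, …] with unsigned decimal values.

vd = [252, 74, 193, 88, 38, 175, 70, 15, 140, 241, 160, 242, 226, 37, 93, 199]

128-bit reg / 8-bit elem → 16 lanes
active while 26+j < 35, i.e. j ∈ [0,9) capped at 16 ⇒ 9
  i=0: add(0xfd,0xff) → 252
  i=1: add(0x99,0xb1) → 74
  i=2: add(0xc3,0xfe) → 193
  i=3: add(0x77,0xe1) → 88
  i=4: add(0xd1,0x55) → 38
  i=5: add(0x73,0x3c) → 175
  i=6: add(0xf4,0x52) → 70
  i=7: add(0x75,0x9a) → 15
  i=8: add(0xd5,0xb7) → 140
  i=9: tail/keep → 241
  i=10: tail/keep → 160
  i=11: tail/keep → 242
  i=12: tail/keep → 226
  i=13: tail/keep → 37
  i=14: tail/keep → 93
  i=15: tail/keep → 199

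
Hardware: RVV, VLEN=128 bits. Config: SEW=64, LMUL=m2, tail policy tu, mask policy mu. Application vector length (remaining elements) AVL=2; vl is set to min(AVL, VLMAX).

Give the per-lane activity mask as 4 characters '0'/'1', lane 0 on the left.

predicate = 1100

VLMAX = (128 × 2) / 64 = 4 lanes
vl = min(AVL, VLMAX) = min(2, 4) = 2
bits (lane 0 leftmost): 1100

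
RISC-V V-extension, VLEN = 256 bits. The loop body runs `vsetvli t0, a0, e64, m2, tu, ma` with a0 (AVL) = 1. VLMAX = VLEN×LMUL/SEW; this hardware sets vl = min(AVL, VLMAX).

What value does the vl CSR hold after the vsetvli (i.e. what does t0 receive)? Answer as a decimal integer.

vl = 1

lanes per group: 256·2/64 = 8
vl = min(AVL, VLMAX) = min(1, 8) = 1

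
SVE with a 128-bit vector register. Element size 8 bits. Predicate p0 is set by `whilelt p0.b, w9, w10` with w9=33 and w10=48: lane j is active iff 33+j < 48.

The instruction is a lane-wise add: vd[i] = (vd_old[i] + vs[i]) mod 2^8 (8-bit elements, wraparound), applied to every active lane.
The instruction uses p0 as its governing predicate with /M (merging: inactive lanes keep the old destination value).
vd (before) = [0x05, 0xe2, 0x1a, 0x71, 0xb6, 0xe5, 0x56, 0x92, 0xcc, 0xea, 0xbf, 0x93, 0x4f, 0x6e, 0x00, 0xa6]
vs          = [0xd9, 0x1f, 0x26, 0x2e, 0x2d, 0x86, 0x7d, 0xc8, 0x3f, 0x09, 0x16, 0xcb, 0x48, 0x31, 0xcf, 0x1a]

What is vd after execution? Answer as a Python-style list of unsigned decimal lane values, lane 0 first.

vd = [222, 1, 64, 159, 227, 107, 211, 90, 11, 243, 213, 94, 151, 159, 207, 166]

lane count: 128 div 8 = 16
active while 33+j < 48, i.e. j ∈ [0,15) capped at 16 ⇒ 15
[0] add(0x05,0xd9) = 0xde
[1] add(0xe2,0x1f) = 0x01
[2] add(0x1a,0x26) = 0x40
[3] add(0x71,0x2e) = 0x9f
[4] add(0xb6,0x2d) = 0xe3
[5] add(0xe5,0x86) = 0x6b
[6] add(0x56,0x7d) = 0xd3
[7] add(0x92,0xc8) = 0x5a
[8] add(0xcc,0x3f) = 0x0b
[9] add(0xea,0x09) = 0xf3
[10] add(0xbf,0x16) = 0xd5
[11] add(0x93,0xcb) = 0x5e
[12] add(0x4f,0x48) = 0x97
[13] add(0x6e,0x31) = 0x9f
[14] add(0x00,0xcf) = 0xcf
[15] tail/keep = 0xa6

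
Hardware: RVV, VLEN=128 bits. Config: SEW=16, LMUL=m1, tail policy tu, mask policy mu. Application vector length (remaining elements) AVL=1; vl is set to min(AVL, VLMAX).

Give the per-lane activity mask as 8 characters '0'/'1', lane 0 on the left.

predicate = 10000000

lanes per group: 128·1/16 = 8
AVL=1 ≤ VLMAX=8, so vl = 1
bits (lane 0 leftmost): 10000000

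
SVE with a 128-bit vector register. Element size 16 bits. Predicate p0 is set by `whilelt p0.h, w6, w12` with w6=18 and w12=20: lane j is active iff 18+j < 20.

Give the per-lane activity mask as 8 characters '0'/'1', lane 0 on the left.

predicate = 11000000

lane count: 128 div 16 = 8
p0[j] = (18+j < 20); true for j=0..1 → 2 lanes set
bits (lane 0 leftmost): 11000000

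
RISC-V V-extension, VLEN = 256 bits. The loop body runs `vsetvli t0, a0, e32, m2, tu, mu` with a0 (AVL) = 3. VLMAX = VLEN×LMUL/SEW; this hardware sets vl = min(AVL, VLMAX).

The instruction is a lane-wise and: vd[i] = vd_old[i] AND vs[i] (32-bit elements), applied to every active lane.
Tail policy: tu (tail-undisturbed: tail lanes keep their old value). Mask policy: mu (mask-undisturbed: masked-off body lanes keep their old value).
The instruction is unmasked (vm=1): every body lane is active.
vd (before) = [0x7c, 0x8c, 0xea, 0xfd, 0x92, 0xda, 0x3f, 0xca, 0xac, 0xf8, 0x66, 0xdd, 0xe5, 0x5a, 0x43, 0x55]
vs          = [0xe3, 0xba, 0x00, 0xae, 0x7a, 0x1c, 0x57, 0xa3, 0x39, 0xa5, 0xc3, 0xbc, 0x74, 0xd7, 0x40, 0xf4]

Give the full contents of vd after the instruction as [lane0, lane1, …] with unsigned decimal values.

vd = [96, 136, 0, 253, 146, 218, 63, 202, 172, 248, 102, 221, 229, 90, 67, 85]

lanes per group: 256·2/32 = 16
vl ← min(3, 16) = 3
  i=0: and(0x7c,0xe3) → 96
  i=1: and(0x8c,0xba) → 136
  i=2: and(0xea,0x00) → 0
  i=3: tail/keep → 253
  i=4: tail/keep → 146
  i=5: tail/keep → 218
  i=6: tail/keep → 63
  i=7: tail/keep → 202
  i=8: tail/keep → 172
  i=9: tail/keep → 248
  i=10: tail/keep → 102
  i=11: tail/keep → 221
  i=12: tail/keep → 229
  i=13: tail/keep → 90
  i=14: tail/keep → 67
  i=15: tail/keep → 85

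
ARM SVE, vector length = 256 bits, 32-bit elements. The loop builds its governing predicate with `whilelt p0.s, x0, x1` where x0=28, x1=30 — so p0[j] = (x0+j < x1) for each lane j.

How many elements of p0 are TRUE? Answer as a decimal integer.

lane count: 256 div 32 = 8
p0[j] = (28+j < 30); true for j=0..1 → 2 lanes set

vl = 2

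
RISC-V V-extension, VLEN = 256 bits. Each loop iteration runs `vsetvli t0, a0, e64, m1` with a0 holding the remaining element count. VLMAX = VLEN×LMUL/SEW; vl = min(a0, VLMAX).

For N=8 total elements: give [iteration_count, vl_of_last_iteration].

VLMAX = (256 × 1) / 64 = 4 lanes
8 elements at 4/iter → 2 passes, remainder 4 on the last

[iterations, last_vl] = [2, 4]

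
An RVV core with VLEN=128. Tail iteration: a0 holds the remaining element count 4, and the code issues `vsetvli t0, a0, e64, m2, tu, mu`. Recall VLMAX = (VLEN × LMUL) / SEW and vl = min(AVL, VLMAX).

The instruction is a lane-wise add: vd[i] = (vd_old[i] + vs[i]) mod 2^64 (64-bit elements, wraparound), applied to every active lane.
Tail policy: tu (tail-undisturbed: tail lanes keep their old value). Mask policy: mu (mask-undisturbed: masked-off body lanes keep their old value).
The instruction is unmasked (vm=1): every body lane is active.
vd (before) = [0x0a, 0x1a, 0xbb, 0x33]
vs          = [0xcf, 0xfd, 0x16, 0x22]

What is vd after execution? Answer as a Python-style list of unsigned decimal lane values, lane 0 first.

lanes per group: 128·2/64 = 4
AVL=4 ≤ VLMAX=4, so vl = 4
[0] add(0x0a,0xcf) = 0xd9
[1] add(0x1a,0xfd) = 0x117
[2] add(0xbb,0x16) = 0xd1
[3] add(0x33,0x22) = 0x55

vd = [217, 279, 209, 85]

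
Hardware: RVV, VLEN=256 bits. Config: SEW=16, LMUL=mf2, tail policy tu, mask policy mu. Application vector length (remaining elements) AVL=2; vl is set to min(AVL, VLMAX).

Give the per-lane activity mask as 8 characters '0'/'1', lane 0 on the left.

predicate = 11000000

VLMAX = (256 × 1/2) / 16 = 8 lanes
AVL=2 ≤ VLMAX=8, so vl = 2
bits (lane 0 leftmost): 11000000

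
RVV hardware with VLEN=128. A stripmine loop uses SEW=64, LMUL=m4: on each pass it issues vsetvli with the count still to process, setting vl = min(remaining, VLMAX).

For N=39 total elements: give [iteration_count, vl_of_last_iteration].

lanes per group: 128·4/64 = 8
N=39: ⌈39/8⌉ = 5 iters; last vl = 39 − 4×8 = 7

[iterations, last_vl] = [5, 7]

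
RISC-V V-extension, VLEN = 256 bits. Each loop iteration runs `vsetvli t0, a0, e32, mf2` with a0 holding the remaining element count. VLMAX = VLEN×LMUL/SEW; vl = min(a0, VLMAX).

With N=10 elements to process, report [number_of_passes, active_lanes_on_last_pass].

[iterations, last_vl] = [3, 2]

lanes per group: 256·1/2/32 = 4
N=10: ⌈10/4⌉ = 3 iters; last vl = 10 − 2×4 = 2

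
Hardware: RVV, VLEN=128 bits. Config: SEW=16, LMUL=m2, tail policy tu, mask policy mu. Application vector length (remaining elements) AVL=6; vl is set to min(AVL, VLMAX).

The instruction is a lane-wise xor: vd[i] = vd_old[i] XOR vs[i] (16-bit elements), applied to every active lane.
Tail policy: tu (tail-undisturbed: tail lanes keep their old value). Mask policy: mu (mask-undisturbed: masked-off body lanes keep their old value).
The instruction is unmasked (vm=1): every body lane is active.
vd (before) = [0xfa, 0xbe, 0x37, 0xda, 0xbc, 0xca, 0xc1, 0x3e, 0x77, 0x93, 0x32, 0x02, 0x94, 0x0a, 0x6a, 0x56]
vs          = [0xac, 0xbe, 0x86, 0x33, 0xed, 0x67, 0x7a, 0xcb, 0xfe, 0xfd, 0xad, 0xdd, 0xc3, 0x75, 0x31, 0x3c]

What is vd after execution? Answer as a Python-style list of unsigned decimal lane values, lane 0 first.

VLMAX = VLEN×LMUL/SEW = 128×2/16 = 16
AVL=6 ≤ VLMAX=16, so vl = 6
vd[0] xor(0xfa,0xac) -> 0x56
vd[1] xor(0xbe,0xbe) -> 0x00
vd[2] xor(0x37,0x86) -> 0xb1
vd[3] xor(0xda,0x33) -> 0xe9
vd[4] xor(0xbc,0xed) -> 0x51
vd[5] xor(0xca,0x67) -> 0xad
vd[6] tail/keep -> 0xc1
vd[7] tail/keep -> 0x3e
vd[8] tail/keep -> 0x77
vd[9] tail/keep -> 0x93
vd[10] tail/keep -> 0x32
vd[11] tail/keep -> 0x02
vd[12] tail/keep -> 0x94
vd[13] tail/keep -> 0x0a
vd[14] tail/keep -> 0x6a
vd[15] tail/keep -> 0x56

vd = [86, 0, 177, 233, 81, 173, 193, 62, 119, 147, 50, 2, 148, 10, 106, 86]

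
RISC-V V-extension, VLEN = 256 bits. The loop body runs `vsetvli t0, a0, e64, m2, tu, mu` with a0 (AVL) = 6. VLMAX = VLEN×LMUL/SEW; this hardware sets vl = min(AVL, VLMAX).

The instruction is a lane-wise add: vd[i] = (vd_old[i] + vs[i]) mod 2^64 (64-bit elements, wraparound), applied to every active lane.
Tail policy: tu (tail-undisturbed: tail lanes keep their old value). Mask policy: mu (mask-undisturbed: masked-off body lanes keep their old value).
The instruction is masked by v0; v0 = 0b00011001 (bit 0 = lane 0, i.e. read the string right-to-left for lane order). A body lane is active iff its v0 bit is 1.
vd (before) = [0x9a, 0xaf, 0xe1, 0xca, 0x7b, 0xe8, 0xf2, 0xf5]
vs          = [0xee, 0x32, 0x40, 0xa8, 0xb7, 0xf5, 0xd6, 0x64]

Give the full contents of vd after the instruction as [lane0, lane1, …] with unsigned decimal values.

VLMAX = (256 × 2) / 64 = 8 lanes
vl ← min(6, 8) = 6
  i=0: add(0x9a,0xee) → 392
  i=1: mask-off/keep → 175
  i=2: mask-off/keep → 225
  i=3: add(0xca,0xa8) → 370
  i=4: add(0x7b,0xb7) → 306
  i=5: mask-off/keep → 232
  i=6: tail/keep → 242
  i=7: tail/keep → 245

vd = [392, 175, 225, 370, 306, 232, 242, 245]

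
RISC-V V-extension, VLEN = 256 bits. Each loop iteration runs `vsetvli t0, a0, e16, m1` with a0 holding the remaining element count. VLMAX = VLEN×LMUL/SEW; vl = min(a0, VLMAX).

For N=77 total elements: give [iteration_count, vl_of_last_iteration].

[iterations, last_vl] = [5, 13]

lanes per group: 256·1/16 = 16
77 elements at 16/iter → 5 passes, remainder 13 on the last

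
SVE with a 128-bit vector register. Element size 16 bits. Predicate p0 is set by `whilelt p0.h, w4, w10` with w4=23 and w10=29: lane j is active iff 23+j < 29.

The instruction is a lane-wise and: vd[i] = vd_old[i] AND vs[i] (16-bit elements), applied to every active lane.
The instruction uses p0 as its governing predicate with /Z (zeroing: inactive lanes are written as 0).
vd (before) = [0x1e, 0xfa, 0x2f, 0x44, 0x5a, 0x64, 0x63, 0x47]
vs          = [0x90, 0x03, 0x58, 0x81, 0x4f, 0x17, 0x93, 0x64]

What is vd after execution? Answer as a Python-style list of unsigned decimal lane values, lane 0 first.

vd = [16, 2, 8, 0, 74, 4, 0, 0]

128-bit reg / 16-bit elem → 8 lanes
active while 23+j < 29, i.e. j ∈ [0,6) capped at 8 ⇒ 6
  i=0: and(0x1e,0x90) → 16
  i=1: and(0xfa,0x03) → 2
  i=2: and(0x2f,0x58) → 8
  i=3: and(0x44,0x81) → 0
  i=4: and(0x5a,0x4f) → 74
  i=5: and(0x64,0x17) → 4
  i=6: tail/zero → 0
  i=7: tail/zero → 0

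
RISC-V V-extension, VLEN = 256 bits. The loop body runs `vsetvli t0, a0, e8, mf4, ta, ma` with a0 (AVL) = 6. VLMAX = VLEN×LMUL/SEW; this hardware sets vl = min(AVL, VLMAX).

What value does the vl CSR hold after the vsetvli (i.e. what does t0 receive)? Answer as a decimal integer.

vl = 6

VLMAX = VLEN×LMUL/SEW = 256×1/4/8 = 8
vl ← min(6, 8) = 6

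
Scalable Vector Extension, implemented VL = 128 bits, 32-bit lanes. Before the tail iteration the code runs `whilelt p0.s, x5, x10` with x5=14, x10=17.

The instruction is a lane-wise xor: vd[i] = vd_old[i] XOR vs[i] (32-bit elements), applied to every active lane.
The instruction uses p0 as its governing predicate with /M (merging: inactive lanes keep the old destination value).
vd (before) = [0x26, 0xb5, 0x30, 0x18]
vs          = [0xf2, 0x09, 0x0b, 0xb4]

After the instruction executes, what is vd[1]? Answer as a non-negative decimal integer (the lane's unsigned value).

128-bit reg / 32-bit elem → 4 lanes
active while 14+j < 17, i.e. j ∈ [0,3) capped at 4 ⇒ 3
vd[0] xor(0x26,0xf2) -> 0xd4
vd[1] xor(0xb5,0x09) -> 0xbc
vd[2] xor(0x30,0x0b) -> 0x3b
vd[3] tail/keep -> 0x18

vd[1] = 188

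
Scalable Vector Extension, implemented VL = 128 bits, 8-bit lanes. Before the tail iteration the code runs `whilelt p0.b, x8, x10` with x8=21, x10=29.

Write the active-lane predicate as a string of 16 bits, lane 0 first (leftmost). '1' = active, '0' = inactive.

predicate = 1111111100000000

lane count: 128 div 8 = 16
whilelt: lane j active iff 21+j < 29 → j < 8 → 8 active
bits (lane 0 leftmost): 1111111100000000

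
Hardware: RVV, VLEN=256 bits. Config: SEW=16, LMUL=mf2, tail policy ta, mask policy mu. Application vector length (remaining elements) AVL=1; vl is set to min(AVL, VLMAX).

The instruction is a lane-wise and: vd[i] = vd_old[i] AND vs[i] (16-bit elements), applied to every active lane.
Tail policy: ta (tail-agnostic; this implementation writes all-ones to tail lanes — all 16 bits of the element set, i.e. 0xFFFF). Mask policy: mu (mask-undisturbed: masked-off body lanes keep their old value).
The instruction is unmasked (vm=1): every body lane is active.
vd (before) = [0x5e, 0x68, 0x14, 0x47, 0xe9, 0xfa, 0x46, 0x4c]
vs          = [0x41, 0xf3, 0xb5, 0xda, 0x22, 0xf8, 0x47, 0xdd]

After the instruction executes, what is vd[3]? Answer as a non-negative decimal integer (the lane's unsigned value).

VLMAX = (256 × 1/2) / 16 = 8 lanes
AVL=1 ≤ VLMAX=8, so vl = 1
vd[0] and(0x5e,0x41) -> 0x40
vd[1] tail/ones -> 0xffff
vd[2] tail/ones -> 0xffff
vd[3] tail/ones -> 0xffff
vd[4] tail/ones -> 0xffff
vd[5] tail/ones -> 0xffff
vd[6] tail/ones -> 0xffff
vd[7] tail/ones -> 0xffff

vd[3] = 65535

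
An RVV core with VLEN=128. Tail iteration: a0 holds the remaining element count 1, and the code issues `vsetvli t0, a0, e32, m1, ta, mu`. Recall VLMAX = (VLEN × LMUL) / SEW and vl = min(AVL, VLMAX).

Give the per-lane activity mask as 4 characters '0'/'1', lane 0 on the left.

VLMAX = VLEN×LMUL/SEW = 128×1/32 = 4
vl ← min(1, 4) = 1
bits (lane 0 leftmost): 1000

predicate = 1000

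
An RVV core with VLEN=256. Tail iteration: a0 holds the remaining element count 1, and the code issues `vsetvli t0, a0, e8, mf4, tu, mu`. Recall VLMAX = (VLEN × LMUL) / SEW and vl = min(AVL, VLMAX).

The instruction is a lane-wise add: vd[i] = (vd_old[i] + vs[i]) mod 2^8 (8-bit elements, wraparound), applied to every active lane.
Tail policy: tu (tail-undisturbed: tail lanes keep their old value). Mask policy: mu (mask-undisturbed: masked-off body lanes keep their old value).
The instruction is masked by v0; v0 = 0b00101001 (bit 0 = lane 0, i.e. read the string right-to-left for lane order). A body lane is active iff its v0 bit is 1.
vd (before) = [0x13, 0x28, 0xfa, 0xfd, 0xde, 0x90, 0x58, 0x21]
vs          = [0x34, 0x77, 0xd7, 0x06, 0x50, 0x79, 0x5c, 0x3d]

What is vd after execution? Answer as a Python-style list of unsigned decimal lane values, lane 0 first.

VLMAX = VLEN×LMUL/SEW = 256×1/4/8 = 8
vl = min(AVL, VLMAX) = min(1, 8) = 1
vd[0] add(0x13,0x34) -> 0x47
vd[1] tail/keep -> 0x28
vd[2] tail/keep -> 0xfa
vd[3] tail/keep -> 0xfd
vd[4] tail/keep -> 0xde
vd[5] tail/keep -> 0x90
vd[6] tail/keep -> 0x58
vd[7] tail/keep -> 0x21

vd = [71, 40, 250, 253, 222, 144, 88, 33]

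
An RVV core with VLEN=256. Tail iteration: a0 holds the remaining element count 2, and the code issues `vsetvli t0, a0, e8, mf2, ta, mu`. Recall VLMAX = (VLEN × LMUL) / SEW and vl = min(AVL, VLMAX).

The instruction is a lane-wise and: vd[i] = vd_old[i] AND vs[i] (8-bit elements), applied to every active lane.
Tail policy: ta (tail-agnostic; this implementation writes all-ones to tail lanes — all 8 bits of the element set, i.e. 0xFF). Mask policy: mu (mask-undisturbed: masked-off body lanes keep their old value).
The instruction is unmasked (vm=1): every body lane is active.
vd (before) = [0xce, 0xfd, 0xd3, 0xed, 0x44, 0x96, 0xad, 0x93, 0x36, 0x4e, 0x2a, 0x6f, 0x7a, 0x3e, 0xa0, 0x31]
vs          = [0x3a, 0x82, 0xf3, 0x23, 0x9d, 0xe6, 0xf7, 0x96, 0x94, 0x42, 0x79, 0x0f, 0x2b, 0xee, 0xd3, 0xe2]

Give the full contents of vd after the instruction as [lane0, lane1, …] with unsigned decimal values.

vd = [10, 128, 255, 255, 255, 255, 255, 255, 255, 255, 255, 255, 255, 255, 255, 255]

VLMAX = (256 × 1/2) / 8 = 16 lanes
vl ← min(2, 16) = 2
  i=0: and(0xce,0x3a) → 10
  i=1: and(0xfd,0x82) → 128
  i=2: tail/ones → 255
  i=3: tail/ones → 255
  i=4: tail/ones → 255
  i=5: tail/ones → 255
  i=6: tail/ones → 255
  i=7: tail/ones → 255
  i=8: tail/ones → 255
  i=9: tail/ones → 255
  i=10: tail/ones → 255
  i=11: tail/ones → 255
  i=12: tail/ones → 255
  i=13: tail/ones → 255
  i=14: tail/ones → 255
  i=15: tail/ones → 255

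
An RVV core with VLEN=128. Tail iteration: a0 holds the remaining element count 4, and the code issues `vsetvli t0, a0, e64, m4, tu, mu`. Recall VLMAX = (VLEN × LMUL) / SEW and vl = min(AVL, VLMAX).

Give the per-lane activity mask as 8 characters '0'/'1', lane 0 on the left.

lanes per group: 128·4/64 = 8
vl = min(AVL, VLMAX) = min(4, 8) = 4
bits (lane 0 leftmost): 11110000

predicate = 11110000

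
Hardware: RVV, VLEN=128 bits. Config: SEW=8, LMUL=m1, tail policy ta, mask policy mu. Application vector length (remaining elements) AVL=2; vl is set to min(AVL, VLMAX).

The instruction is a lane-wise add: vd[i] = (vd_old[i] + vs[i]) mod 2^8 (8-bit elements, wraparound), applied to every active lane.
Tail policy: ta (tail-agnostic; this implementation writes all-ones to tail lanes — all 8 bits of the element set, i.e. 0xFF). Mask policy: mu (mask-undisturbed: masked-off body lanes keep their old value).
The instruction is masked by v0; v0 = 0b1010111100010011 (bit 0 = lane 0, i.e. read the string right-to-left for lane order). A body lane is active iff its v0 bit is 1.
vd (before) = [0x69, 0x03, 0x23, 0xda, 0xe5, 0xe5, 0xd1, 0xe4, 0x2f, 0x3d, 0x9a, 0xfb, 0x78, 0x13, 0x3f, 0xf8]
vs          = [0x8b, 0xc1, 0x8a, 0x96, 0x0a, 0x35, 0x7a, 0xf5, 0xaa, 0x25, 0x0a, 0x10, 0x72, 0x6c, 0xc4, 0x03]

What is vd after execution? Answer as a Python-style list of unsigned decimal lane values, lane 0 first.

VLMAX = VLEN×LMUL/SEW = 128×1/8 = 16
AVL=2 ≤ VLMAX=16, so vl = 2
  i=0: add(0x69,0x8b) → 244
  i=1: add(0x03,0xc1) → 196
  i=2: tail/ones → 255
  i=3: tail/ones → 255
  i=4: tail/ones → 255
  i=5: tail/ones → 255
  i=6: tail/ones → 255
  i=7: tail/ones → 255
  i=8: tail/ones → 255
  i=9: tail/ones → 255
  i=10: tail/ones → 255
  i=11: tail/ones → 255
  i=12: tail/ones → 255
  i=13: tail/ones → 255
  i=14: tail/ones → 255
  i=15: tail/ones → 255

vd = [244, 196, 255, 255, 255, 255, 255, 255, 255, 255, 255, 255, 255, 255, 255, 255]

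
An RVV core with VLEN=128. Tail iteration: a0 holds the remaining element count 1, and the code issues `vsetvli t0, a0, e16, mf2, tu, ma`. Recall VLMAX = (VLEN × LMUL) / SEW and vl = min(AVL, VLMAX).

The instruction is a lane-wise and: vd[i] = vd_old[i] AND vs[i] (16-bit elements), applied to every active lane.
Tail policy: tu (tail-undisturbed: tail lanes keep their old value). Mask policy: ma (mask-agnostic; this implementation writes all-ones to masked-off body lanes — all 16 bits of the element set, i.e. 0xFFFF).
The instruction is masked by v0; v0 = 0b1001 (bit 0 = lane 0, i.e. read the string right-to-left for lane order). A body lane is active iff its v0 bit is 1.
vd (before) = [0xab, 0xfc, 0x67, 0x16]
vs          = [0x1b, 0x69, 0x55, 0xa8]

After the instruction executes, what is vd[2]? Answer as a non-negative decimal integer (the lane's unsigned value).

VLMAX = (128 × 1/2) / 16 = 4 lanes
AVL=1 ≤ VLMAX=4, so vl = 1
[0] and(0xab,0x1b) = 0x0b
[1] tail/keep = 0xfc
[2] tail/keep = 0x67
[3] tail/keep = 0x16

vd[2] = 103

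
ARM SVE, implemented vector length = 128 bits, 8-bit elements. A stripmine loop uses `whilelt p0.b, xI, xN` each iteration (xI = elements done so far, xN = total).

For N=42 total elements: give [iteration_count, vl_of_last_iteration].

128-bit reg / 8-bit elem → 16 lanes
iterations = ceil(42/16) = 3; final-pass vl = 10

[iterations, last_vl] = [3, 10]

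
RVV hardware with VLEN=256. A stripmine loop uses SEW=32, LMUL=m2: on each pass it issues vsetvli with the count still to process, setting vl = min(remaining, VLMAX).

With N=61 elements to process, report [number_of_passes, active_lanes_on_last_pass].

lanes per group: 256·2/32 = 16
iterations = ceil(61/16) = 4; final-pass vl = 13

[iterations, last_vl] = [4, 13]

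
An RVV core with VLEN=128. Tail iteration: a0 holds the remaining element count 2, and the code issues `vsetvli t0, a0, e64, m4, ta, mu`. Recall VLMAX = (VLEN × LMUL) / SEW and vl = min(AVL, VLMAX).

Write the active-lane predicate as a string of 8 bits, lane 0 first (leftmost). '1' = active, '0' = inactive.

predicate = 11000000

VLMAX = (128 × 4) / 64 = 8 lanes
vl ← min(2, 8) = 2
bits (lane 0 leftmost): 11000000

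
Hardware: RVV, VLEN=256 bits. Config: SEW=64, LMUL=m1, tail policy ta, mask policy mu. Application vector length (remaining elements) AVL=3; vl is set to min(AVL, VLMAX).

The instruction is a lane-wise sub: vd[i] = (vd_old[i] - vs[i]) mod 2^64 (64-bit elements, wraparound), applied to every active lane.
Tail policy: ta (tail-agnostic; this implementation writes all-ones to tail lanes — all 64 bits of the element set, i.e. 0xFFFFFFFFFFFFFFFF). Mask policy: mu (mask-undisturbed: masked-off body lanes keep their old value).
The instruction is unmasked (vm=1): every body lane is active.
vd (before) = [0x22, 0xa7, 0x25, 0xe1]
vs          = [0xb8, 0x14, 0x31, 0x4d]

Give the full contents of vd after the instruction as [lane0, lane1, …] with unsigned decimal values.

VLMAX = VLEN×LMUL/SEW = 256×1/64 = 4
vl ← min(3, 4) = 3
lane  0: sub(0x22,0xb8) ⇒ 0xffffffffffffff6a
lane  1: sub(0xa7,0x14) ⇒ 0x93
lane  2: sub(0x25,0x31) ⇒ 0xfffffffffffffff4
lane  3: tail/ones ⇒ 0xffffffffffffffff

vd = [18446744073709551466, 147, 18446744073709551604, 18446744073709551615]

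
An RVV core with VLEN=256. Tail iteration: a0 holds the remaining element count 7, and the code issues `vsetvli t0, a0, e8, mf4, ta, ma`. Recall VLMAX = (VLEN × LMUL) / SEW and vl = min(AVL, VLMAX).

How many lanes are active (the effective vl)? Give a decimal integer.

VLMAX = (256 × 1/4) / 8 = 8 lanes
AVL=7 ≤ VLMAX=8, so vl = 7

vl = 7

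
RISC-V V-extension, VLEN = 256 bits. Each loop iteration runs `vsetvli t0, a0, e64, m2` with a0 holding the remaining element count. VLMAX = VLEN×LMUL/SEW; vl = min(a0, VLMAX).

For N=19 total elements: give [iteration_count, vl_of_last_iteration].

VLMAX = VLEN×LMUL/SEW = 256×2/64 = 8
19 elements at 8/iter → 3 passes, remainder 3 on the last

[iterations, last_vl] = [3, 3]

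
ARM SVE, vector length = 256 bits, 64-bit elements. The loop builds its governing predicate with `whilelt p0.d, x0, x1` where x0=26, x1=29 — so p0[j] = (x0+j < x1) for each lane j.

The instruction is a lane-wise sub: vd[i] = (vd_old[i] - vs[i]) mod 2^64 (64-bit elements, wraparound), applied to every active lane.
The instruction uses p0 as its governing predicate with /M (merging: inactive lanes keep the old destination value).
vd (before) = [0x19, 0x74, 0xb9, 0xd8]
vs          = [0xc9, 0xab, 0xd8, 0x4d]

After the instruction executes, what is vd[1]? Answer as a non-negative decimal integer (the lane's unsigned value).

vd[1] = 18446744073709551561

register lanes = 256/64 = 4
active while 26+j < 29, i.e. j ∈ [0,3) capped at 4 ⇒ 3
[0] sub(0x19,0xc9) = 0xffffffffffffff50
[1] sub(0x74,0xab) = 0xffffffffffffffc9
[2] sub(0xb9,0xd8) = 0xffffffffffffffe1
[3] tail/keep = 0xd8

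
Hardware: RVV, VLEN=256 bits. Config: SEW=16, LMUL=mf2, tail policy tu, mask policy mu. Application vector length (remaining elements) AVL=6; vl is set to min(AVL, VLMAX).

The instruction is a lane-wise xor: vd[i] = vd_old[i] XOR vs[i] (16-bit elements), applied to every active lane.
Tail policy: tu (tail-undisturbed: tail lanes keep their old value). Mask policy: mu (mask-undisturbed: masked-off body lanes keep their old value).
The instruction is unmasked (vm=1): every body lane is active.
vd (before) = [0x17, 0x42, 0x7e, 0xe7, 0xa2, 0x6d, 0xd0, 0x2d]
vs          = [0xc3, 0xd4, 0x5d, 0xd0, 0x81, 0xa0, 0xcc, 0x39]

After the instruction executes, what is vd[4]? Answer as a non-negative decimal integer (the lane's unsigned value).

vd[4] = 35

VLMAX = VLEN×LMUL/SEW = 256×1/2/16 = 8
vl = min(AVL, VLMAX) = min(6, 8) = 6
  i=0: xor(0x17,0xc3) → 212
  i=1: xor(0x42,0xd4) → 150
  i=2: xor(0x7e,0x5d) → 35
  i=3: xor(0xe7,0xd0) → 55
  i=4: xor(0xa2,0x81) → 35
  i=5: xor(0x6d,0xa0) → 205
  i=6: tail/keep → 208
  i=7: tail/keep → 45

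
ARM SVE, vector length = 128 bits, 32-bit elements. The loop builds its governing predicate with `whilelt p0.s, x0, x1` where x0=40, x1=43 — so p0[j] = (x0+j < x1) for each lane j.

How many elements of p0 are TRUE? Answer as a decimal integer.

lane count: 128 div 32 = 4
p0[j] = (40+j < 43); true for j=0..2 → 3 lanes set

vl = 3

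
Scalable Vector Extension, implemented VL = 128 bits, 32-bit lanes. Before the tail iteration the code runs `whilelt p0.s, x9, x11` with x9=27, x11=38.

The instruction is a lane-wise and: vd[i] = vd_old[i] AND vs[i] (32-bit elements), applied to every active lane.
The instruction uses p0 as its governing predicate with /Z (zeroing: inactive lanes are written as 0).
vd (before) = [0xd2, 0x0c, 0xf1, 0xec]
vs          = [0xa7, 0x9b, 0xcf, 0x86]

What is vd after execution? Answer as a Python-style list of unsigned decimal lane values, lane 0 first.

lane count: 128 div 32 = 4
p0[j] = (27+j < 38); true for j=0..3 → 4 lanes set
  i=0: and(0xd2,0xa7) → 130
  i=1: and(0x0c,0x9b) → 8
  i=2: and(0xf1,0xcf) → 193
  i=3: and(0xec,0x86) → 132

vd = [130, 8, 193, 132]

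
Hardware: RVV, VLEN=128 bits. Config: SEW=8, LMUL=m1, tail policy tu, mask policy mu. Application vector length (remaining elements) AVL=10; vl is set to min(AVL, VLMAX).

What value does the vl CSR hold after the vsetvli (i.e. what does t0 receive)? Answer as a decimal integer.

lanes per group: 128·1/8 = 16
vl = min(AVL, VLMAX) = min(10, 16) = 10

vl = 10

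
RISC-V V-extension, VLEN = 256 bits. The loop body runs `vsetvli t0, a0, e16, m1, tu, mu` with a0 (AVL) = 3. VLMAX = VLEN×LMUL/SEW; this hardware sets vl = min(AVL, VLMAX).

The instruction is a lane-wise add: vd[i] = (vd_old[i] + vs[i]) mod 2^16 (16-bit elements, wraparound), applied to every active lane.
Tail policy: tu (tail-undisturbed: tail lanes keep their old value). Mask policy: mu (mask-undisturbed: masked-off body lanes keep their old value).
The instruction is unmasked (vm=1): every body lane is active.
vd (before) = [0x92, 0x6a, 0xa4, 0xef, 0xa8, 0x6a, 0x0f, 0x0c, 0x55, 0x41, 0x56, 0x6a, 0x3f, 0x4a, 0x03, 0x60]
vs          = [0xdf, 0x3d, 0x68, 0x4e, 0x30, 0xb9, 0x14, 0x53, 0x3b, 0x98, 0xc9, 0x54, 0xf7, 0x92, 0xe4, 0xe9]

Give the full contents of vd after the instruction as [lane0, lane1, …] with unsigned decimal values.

VLMAX = VLEN×LMUL/SEW = 256×1/16 = 16
vl = min(AVL, VLMAX) = min(3, 16) = 3
vd[0] add(0x92,0xdf) -> 0x171
vd[1] add(0x6a,0x3d) -> 0xa7
vd[2] add(0xa4,0x68) -> 0x10c
vd[3] tail/keep -> 0xef
vd[4] tail/keep -> 0xa8
vd[5] tail/keep -> 0x6a
vd[6] tail/keep -> 0x0f
vd[7] tail/keep -> 0x0c
vd[8] tail/keep -> 0x55
vd[9] tail/keep -> 0x41
vd[10] tail/keep -> 0x56
vd[11] tail/keep -> 0x6a
vd[12] tail/keep -> 0x3f
vd[13] tail/keep -> 0x4a
vd[14] tail/keep -> 0x03
vd[15] tail/keep -> 0x60

vd = [369, 167, 268, 239, 168, 106, 15, 12, 85, 65, 86, 106, 63, 74, 3, 96]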